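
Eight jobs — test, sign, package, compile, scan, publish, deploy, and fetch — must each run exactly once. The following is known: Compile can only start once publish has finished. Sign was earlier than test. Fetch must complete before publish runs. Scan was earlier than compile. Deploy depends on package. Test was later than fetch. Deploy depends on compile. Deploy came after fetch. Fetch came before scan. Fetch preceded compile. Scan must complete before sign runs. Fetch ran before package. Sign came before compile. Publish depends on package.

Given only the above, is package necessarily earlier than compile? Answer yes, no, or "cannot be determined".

yes

Chain the constraints: package → publish → compile. Each link is directly stated, so package comes before compile.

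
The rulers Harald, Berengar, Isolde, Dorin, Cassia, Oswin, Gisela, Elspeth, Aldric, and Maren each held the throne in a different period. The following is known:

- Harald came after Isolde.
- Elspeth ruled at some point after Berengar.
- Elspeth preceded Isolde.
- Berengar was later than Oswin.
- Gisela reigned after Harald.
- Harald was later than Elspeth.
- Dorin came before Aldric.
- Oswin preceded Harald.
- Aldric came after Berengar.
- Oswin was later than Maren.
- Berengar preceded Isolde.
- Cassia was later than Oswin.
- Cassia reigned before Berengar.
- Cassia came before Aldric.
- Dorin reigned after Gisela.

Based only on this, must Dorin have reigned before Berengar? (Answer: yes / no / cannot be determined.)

no

Tracing the constraints gives Berengar → Elspeth → Harald → Gisela → Dorin, so Berengar must come before Dorin.
That means Dorin cannot be before Berengar.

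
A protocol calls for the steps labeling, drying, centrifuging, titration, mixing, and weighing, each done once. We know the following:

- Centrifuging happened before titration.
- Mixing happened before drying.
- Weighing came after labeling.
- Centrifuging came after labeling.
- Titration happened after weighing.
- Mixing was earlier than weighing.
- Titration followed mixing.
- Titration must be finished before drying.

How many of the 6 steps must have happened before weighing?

2

Directly stated before weighing: labeling and mixing.
No chain forces drying (or any of the others) ahead of weighing.
That's labeling and mixing — 2 in all.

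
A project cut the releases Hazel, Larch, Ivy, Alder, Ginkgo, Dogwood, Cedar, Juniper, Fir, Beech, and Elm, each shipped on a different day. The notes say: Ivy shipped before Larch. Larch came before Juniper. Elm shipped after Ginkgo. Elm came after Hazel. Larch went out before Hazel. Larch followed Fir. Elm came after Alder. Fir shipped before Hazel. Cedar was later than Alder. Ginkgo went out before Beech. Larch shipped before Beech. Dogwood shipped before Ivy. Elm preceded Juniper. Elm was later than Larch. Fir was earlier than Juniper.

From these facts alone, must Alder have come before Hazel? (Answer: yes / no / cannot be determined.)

No chain of stated constraints runs from Alder to Hazel, and none runs from Hazel to Alder either.
So the relative order of Alder and Hazel is not fixed by the given facts.

cannot be determined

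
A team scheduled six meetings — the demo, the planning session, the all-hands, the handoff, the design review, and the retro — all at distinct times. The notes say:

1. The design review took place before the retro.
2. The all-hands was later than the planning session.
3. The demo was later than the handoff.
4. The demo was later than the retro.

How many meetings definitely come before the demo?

Directly stated before the demo: the handoff and the retro.
The design review reaches the demo via the design review → the retro → the demo.
That's the design review, the handoff, and the retro — 3 in all.

3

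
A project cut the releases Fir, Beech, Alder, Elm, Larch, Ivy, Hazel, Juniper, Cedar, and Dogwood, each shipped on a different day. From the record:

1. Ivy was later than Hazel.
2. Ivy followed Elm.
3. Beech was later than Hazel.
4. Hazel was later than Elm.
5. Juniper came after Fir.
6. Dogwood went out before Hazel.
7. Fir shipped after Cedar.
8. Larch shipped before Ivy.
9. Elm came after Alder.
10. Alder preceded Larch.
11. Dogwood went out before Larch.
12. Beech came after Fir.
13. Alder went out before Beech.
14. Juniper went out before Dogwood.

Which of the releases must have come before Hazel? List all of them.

Directly stated before Hazel: Dogwood and Elm.
Alder reaches Hazel via Alder → Elm → Hazel.
Cedar reaches Hazel via Cedar → Fir → Juniper → Dogwood → Hazel.
Fir reaches Hazel via Fir → Juniper → Dogwood → Hazel.
Likewise Juniper reaches Hazel by chaining the stated constraints.
No chain forces Larch (or any of the others) ahead of Hazel.

Alder, Cedar, Dogwood, Elm, Fir, Juniper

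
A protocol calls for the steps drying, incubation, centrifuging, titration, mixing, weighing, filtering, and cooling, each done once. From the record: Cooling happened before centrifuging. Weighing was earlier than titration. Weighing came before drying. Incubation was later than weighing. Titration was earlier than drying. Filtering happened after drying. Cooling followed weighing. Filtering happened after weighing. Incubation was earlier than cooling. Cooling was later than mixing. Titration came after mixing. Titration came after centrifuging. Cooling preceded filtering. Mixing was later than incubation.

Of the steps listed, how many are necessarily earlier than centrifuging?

4

Directly stated before centrifuging: cooling.
Incubation reaches centrifuging via incubation → cooling → centrifuging.
Mixing reaches centrifuging via mixing → cooling → centrifuging.
Weighing reaches centrifuging via weighing → cooling → centrifuging.
That's cooling, incubation, mixing, and weighing — 4 in all.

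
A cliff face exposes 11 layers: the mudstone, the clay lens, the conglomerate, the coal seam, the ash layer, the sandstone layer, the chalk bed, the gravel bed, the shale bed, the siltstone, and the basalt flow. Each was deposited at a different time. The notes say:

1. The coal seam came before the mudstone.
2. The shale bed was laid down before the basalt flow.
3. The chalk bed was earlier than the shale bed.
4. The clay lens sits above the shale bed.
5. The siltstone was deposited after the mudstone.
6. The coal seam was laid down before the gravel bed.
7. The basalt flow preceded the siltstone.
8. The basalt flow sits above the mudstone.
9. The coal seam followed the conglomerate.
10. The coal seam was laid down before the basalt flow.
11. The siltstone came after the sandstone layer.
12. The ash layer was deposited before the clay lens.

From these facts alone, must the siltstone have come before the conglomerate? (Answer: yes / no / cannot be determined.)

Tracing the constraints gives the conglomerate → the coal seam → the mudstone → the siltstone, so the conglomerate must come before the siltstone.
That means the siltstone cannot be before the conglomerate.

no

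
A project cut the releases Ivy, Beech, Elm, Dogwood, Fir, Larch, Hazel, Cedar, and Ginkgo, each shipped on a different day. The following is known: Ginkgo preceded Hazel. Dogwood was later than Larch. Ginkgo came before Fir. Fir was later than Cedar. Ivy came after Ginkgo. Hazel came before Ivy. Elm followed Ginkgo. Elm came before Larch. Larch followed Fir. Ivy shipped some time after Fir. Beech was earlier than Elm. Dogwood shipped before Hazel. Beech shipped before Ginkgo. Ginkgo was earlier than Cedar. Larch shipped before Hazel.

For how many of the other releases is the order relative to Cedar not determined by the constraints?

Forced before Cedar: Beech and Ginkgo; forced after Cedar: Dogwood, Fir, Hazel, Ivy, and Larch.
That leaves Elm with no forced order relative to Cedar — 1.

1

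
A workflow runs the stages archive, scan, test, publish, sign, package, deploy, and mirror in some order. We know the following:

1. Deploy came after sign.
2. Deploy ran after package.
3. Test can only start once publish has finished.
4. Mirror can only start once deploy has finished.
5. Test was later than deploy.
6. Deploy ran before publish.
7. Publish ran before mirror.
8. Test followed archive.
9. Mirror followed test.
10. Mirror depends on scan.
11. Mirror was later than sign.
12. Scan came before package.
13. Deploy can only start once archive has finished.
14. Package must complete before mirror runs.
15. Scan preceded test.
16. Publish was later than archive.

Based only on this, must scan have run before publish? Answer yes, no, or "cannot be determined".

Chain the constraints: scan → package → deploy → publish. Each link is directly stated, so scan comes before publish.

yes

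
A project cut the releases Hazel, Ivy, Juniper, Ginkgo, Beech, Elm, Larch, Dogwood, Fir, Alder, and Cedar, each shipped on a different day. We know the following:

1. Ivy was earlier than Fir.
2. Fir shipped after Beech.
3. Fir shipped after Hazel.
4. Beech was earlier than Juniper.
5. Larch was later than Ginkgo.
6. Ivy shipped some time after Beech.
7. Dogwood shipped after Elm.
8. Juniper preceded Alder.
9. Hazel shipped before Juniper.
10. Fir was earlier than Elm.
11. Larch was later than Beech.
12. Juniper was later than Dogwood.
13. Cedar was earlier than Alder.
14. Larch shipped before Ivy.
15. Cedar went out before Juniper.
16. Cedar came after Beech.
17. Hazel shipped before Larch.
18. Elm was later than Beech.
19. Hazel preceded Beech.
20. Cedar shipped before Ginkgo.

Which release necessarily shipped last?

Every other release has a chain of constraints placing it before Alder, so Alder is last.

Alder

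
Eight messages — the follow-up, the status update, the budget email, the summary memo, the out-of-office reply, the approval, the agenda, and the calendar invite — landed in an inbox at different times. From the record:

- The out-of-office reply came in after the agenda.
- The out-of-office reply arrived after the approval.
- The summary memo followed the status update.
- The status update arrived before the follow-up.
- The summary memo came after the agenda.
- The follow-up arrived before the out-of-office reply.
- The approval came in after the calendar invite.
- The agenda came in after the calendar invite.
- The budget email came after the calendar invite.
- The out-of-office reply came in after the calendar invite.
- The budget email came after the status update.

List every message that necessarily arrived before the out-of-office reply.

the agenda, the approval, the calendar invite, the follow-up, the status update

Directly stated before the out-of-office reply: the agenda, the approval, the calendar invite, and the follow-up.
The status update reaches the out-of-office reply via the status update → the follow-up → the out-of-office reply.
No chain forces the budget email (or any of the others) ahead of the out-of-office reply.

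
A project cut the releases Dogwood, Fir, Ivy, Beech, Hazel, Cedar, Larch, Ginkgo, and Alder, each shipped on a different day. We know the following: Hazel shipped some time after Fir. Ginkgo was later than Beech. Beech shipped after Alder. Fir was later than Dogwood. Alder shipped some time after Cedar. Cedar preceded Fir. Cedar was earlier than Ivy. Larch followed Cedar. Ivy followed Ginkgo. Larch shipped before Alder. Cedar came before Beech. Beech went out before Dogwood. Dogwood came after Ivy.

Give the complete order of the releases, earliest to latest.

The constraints fix every adjacent pair, so only one ordering works:
Cedar → Larch → Alder → Beech → Ginkgo → Ivy → Dogwood → Fir → Hazel.

Cedar, Larch, Alder, Beech, Ginkgo, Ivy, Dogwood, Fir, Hazel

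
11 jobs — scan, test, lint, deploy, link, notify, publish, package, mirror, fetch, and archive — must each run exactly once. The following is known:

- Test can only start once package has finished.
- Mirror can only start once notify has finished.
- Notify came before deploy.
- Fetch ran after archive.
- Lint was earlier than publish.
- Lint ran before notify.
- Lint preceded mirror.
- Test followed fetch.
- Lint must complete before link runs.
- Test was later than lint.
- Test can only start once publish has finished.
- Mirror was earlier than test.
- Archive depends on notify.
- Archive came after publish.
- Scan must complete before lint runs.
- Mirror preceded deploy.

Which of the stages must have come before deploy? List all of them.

Directly stated before deploy: mirror and notify.
Lint reaches deploy via lint → notify → deploy.
Scan reaches deploy via scan → lint → notify → deploy.
No chain forces fetch (or any of the others) ahead of deploy.

lint, mirror, notify, scan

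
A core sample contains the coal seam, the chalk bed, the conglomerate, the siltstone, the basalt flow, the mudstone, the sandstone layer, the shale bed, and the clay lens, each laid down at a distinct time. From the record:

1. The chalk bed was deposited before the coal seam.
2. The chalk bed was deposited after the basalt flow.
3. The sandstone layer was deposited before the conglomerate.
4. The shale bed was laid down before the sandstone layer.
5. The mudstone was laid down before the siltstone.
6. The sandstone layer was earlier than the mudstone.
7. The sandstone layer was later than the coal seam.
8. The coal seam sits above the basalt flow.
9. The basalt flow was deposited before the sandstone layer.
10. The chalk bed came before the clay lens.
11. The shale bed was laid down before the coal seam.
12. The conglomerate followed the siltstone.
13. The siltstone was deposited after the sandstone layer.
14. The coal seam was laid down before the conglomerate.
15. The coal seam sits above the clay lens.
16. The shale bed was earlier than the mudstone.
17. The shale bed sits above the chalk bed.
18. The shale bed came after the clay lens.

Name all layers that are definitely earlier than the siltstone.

Directly stated before the siltstone: the mudstone and the sandstone layer.
The basalt flow reaches the siltstone via the basalt flow → the sandstone layer → the siltstone.
The chalk bed reaches the siltstone via the chalk bed → the shale bed → the mudstone → the siltstone.
The clay lens reaches the siltstone via the clay lens → the shale bed → the mudstone → the siltstone.
Likewise the coal seam and the shale bed each reach the siltstone by chaining the stated constraints.

the basalt flow, the chalk bed, the clay lens, the coal seam, the mudstone, the sandstone layer, the shale bed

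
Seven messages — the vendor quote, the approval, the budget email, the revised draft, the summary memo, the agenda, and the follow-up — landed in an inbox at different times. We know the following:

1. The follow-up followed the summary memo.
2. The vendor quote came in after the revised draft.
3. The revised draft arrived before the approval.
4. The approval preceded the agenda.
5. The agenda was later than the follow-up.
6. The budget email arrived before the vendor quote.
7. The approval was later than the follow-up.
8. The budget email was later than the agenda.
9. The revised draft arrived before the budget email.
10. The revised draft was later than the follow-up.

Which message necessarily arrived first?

The summary memo has a chain of constraints placing it before every other message, so the summary memo must be first.

the summary memo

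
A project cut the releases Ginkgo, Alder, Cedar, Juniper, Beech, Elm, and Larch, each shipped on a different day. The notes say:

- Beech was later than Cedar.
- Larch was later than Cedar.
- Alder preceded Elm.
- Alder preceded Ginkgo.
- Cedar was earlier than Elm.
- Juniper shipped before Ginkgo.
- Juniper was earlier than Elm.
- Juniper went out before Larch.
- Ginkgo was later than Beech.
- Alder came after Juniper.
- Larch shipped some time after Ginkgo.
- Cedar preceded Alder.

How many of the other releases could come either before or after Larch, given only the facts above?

Forced before Larch: Alder, Beech, Cedar, Ginkgo, and Juniper.
That leaves Elm with no forced order relative to Larch — 1.

1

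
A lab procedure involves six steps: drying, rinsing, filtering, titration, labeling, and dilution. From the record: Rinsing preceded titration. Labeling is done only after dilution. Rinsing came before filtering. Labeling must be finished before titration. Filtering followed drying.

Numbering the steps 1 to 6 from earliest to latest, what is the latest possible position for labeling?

5

Labeling must come before titration — 1 step forced after it.
Everything else can be placed before labeling in some valid order, so labeling can sit as late as position 6 − 1 = 5.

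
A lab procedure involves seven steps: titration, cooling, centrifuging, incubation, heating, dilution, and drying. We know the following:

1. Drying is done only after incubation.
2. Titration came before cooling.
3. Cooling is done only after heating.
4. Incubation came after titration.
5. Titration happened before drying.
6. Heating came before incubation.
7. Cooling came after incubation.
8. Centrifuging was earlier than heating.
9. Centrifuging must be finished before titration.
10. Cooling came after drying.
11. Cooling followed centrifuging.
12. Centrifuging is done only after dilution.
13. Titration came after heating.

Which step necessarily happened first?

Dilution has a chain of constraints placing it before every other step, so dilution must be first.

dilution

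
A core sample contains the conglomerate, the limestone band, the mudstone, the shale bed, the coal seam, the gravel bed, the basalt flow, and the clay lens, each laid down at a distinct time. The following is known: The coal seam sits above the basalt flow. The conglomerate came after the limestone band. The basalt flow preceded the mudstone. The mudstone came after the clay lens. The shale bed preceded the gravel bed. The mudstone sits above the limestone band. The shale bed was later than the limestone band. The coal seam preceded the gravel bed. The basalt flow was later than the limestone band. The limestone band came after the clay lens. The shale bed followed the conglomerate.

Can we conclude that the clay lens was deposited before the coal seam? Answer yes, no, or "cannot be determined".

yes

Chain the constraints: the clay lens → the limestone band → the basalt flow → the coal seam. Each link is directly stated, so the clay lens comes before the coal seam.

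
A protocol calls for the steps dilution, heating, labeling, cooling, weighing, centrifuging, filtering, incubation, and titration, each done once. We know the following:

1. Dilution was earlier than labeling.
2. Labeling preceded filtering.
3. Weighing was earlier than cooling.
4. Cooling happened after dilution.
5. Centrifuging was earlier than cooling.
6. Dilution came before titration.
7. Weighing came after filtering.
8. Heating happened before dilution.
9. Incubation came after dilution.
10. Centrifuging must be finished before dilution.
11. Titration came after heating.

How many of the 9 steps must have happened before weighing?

5

Directly stated before weighing: filtering.
Centrifuging reaches weighing via centrifuging → dilution → labeling → filtering → weighing.
Dilution reaches weighing via dilution → labeling → filtering → weighing.
Heating reaches weighing via heating → dilution → labeling → filtering → weighing.
Likewise labeling reaches weighing by chaining the stated constraints.
That's centrifuging, dilution, filtering, heating, and labeling — 5 in all.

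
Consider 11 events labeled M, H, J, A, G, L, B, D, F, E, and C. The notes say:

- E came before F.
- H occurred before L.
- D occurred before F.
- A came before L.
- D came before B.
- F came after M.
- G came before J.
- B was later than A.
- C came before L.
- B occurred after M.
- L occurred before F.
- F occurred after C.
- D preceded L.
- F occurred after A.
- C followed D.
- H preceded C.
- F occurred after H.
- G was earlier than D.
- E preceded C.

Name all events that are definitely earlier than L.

Directly stated before L: A, C, D, and H.
E reaches L via E → C → L.
G reaches L via G → D → L.
No chain forces F (or any of the others) ahead of L.

A, C, D, E, G, H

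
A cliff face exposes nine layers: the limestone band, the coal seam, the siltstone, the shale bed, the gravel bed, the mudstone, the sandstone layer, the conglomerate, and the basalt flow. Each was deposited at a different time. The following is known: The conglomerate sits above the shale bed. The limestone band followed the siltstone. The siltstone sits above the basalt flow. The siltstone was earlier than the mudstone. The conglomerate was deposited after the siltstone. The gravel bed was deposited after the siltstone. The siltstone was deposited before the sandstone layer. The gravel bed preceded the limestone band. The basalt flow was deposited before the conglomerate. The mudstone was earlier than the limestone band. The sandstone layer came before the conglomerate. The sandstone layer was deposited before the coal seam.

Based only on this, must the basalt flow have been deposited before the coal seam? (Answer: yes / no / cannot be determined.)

Chain the constraints: the basalt flow → the siltstone → the sandstone layer → the coal seam. Each link is directly stated, so the basalt flow comes before the coal seam.

yes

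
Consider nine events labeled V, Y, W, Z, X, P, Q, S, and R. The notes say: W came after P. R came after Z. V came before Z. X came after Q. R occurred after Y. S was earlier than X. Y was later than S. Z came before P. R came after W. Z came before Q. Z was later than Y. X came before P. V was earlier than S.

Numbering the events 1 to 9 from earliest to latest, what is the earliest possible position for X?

Q, S, V, Y, and Z must all come before X — 5 forced predecessors.
Nothing else is forced ahead of X, so its earliest slot is position 5 + 1 = 6.

6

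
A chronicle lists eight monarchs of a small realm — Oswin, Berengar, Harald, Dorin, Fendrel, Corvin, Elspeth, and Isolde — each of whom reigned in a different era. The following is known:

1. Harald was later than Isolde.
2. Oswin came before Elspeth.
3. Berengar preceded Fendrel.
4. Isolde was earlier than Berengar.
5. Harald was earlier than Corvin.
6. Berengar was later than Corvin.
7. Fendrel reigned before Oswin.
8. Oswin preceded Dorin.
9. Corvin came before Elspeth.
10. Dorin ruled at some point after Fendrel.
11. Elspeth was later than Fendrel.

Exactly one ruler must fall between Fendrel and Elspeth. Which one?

Tracing the constraints gives Fendrel → Oswin → Elspeth, so Oswin sits after Fendrel and before Elspeth.
No other ruler is forced both after Fendrel and before Elspeth.

Oswin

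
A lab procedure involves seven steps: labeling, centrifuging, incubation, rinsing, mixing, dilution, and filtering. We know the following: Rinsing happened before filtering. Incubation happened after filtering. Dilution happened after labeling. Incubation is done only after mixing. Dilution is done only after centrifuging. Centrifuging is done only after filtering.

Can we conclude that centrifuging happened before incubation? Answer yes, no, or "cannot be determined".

No chain of stated constraints runs from centrifuging to incubation, and none runs from incubation to centrifuging either.
So the relative order of centrifuging and incubation is not fixed by the given facts.

cannot be determined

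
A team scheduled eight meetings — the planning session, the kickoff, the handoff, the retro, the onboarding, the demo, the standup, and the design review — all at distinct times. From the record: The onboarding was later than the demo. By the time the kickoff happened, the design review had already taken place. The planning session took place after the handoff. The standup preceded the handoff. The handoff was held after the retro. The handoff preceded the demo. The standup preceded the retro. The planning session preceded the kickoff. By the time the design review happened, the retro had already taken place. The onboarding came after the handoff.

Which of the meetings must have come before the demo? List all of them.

Directly stated before the demo: the handoff.
The retro reaches the demo via the retro → the handoff → the demo.
The standup reaches the demo via the standup → the handoff → the demo.

the handoff, the retro, the standup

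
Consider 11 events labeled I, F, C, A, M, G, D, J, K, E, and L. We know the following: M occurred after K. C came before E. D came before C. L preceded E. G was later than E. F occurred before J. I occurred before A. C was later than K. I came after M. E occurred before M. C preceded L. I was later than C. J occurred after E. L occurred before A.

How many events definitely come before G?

Directly stated before G: E.
C reaches G via C → E → G.
D reaches G via D → C → E → G.
K reaches G via K → C → E → G.
Likewise L reaches G by chaining the stated constraints.
No chain forces M (or any of the others) ahead of G.
That's C, D, E, K, and L — 5 in all.

5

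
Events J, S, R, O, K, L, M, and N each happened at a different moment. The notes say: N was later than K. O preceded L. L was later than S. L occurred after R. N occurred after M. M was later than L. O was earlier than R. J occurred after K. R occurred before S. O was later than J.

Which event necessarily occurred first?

K

K has a chain of constraints placing it before every other event, so K must be first.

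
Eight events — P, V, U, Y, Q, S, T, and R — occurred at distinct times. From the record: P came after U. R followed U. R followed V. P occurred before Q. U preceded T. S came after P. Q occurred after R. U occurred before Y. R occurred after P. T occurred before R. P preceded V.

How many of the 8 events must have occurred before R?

Directly stated before R: P, T, U, and V.
That's P, T, U, and V — 4 in all.

4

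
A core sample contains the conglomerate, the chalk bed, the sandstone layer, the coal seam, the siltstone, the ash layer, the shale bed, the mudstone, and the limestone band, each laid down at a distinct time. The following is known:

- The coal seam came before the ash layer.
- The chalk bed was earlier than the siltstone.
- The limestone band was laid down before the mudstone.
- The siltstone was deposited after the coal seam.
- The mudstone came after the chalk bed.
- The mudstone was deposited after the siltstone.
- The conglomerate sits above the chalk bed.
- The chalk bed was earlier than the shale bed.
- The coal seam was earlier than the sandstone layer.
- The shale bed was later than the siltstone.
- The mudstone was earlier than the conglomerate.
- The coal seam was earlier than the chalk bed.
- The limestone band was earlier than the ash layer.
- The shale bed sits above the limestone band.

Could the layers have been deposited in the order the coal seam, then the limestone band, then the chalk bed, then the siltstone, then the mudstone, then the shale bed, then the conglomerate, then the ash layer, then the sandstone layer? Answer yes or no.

yes

Check each stated constraint against the proposed order — e.g. the coal seam is ahead of the ash layer; the coal seam is ahead of the sandstone layer. Every pair is in the required order; nothing is violated.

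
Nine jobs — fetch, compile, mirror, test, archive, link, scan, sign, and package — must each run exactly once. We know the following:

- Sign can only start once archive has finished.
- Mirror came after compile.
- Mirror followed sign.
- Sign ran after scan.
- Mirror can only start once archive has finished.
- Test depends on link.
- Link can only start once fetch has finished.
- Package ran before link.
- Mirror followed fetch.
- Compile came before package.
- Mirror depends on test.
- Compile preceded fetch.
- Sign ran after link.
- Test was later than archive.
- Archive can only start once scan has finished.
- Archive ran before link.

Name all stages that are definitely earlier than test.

archive, compile, fetch, link, package, scan

Directly stated before test: archive and link.
Compile reaches test via compile → package → link → test.
Fetch reaches test via fetch → link → test.
Package reaches test via package → link → test.
Likewise scan reaches test by chaining the stated constraints.
No chain forces mirror (or any of the others) ahead of test.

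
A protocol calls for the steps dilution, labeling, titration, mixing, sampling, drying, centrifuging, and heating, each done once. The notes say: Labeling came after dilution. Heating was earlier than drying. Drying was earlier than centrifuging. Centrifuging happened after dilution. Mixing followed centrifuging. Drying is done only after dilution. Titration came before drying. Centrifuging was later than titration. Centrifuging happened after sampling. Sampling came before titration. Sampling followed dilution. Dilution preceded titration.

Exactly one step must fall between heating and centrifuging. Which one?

drying

Tracing the constraints gives heating → drying → centrifuging, so drying sits after heating and before centrifuging.
No other step is forced both after heating and before centrifuging.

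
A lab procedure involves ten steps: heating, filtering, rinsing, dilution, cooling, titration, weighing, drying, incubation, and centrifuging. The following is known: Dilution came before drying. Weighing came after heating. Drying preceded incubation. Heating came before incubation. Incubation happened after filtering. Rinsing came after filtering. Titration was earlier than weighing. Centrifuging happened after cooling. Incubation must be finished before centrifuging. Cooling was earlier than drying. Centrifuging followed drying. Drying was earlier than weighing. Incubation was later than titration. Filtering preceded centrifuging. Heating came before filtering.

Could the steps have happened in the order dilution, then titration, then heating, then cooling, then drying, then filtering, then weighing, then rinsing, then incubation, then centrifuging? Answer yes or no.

Check each stated constraint against the proposed order — e.g. cooling is ahead of centrifuging; titration is ahead of incubation. Every pair is in the required order; nothing is violated.

yes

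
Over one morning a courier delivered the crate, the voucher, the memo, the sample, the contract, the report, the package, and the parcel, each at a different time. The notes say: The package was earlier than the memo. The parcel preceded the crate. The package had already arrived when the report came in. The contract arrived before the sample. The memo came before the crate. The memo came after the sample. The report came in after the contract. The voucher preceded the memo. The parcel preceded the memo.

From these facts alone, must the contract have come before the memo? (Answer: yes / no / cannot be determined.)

Chain the constraints: the contract → the sample → the memo. Each link is directly stated, so the contract comes before the memo.

yes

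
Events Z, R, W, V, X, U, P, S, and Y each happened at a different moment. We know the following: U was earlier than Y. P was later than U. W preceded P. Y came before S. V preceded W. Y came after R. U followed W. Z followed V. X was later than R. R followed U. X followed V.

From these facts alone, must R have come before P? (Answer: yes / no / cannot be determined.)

cannot be determined

No chain of stated constraints runs from R to P, and none runs from P to R either.
So the relative order of R and P is not fixed by the given facts.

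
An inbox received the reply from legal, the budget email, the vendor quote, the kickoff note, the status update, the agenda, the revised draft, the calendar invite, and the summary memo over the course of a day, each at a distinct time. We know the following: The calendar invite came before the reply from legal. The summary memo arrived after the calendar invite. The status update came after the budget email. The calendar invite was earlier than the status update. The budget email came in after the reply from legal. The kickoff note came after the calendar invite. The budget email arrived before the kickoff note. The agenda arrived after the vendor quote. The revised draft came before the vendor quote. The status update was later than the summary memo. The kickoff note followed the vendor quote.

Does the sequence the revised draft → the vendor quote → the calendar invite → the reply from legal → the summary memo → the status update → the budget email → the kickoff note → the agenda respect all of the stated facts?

no

The constraints require the budget email before the status update, but in the proposed sequence the status update appears ahead of the budget email. That one violation is enough.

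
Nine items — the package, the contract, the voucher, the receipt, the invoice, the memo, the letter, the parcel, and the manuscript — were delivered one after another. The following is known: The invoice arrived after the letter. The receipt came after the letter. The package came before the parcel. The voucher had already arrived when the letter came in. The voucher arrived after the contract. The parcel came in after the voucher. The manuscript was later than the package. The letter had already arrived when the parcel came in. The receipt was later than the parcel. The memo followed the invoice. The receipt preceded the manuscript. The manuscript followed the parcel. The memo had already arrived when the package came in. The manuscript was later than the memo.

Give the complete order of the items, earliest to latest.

The constraints fix every adjacent pair, so only one ordering works:
the contract → the voucher → the letter → the invoice → the memo → the package → the parcel → the receipt → the manuscript.

the contract, the voucher, the letter, the invoice, the memo, the package, the parcel, the receipt, the manuscript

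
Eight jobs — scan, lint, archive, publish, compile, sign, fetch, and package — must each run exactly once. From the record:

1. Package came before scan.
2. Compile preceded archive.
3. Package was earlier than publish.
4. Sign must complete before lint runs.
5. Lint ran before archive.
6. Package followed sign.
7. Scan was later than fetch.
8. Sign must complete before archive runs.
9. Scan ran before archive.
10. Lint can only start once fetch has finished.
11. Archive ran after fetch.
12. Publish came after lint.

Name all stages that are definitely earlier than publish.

Directly stated before publish: lint and package.
Fetch reaches publish via fetch → lint → publish.
Sign reaches publish via sign → lint → publish.
No chain forces archive (or any of the others) ahead of publish.

fetch, lint, package, sign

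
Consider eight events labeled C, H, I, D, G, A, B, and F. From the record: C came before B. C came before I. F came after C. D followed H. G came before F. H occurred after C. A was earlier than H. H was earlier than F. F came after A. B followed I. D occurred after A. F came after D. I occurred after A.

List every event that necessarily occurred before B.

Directly stated before B: C and I.
A reaches B via A → I → B.

A, C, I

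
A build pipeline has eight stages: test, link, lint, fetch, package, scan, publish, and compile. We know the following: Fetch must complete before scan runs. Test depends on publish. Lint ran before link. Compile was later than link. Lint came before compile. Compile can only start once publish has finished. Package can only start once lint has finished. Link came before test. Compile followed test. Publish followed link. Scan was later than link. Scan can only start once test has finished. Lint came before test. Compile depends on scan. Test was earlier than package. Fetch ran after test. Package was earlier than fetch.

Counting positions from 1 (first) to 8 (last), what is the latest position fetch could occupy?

Fetch must come before compile and scan — 2 stages forced after it.
Everything else can be placed before fetch in some valid order, so fetch can sit as late as position 8 − 2 = 6.

6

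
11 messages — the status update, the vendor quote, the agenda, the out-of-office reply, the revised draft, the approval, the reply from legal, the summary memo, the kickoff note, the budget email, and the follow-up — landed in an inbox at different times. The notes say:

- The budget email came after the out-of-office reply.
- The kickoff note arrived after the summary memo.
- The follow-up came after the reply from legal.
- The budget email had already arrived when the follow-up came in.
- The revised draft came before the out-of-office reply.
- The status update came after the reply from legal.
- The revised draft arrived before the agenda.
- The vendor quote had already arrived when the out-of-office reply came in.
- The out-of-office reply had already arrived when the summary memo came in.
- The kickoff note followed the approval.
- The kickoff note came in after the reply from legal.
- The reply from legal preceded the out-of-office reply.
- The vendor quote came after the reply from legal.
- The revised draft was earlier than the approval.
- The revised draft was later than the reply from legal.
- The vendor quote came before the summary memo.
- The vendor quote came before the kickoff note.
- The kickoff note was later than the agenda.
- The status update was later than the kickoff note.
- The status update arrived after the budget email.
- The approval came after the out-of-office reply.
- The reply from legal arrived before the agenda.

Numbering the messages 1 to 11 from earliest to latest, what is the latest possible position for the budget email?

The budget email must come before the follow-up and the status update — 2 messages forced after it.
Everything else can be placed before the budget email in some valid order, so the budget email can sit as late as position 11 − 2 = 9.

9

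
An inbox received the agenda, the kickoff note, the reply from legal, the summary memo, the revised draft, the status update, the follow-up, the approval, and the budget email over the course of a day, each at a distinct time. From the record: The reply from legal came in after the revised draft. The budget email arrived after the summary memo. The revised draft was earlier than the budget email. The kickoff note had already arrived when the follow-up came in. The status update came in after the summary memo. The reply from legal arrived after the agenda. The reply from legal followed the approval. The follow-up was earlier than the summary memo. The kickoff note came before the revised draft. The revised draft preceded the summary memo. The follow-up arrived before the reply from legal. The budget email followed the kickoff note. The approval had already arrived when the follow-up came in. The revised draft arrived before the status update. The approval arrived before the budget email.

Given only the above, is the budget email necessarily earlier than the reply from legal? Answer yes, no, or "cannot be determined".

cannot be determined

No chain of stated constraints runs from the budget email to the reply from legal, and none runs from the reply from legal to the budget email either.
So the relative order of the budget email and the reply from legal is not fixed by the given facts.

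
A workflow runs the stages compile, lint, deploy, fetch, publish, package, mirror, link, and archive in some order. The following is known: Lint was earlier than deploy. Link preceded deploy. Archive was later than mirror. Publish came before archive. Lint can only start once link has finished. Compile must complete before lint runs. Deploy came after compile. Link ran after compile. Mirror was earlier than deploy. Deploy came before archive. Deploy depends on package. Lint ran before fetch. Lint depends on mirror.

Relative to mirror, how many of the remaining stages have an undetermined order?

4

Forced after mirror: archive, deploy, fetch, and lint.
That leaves compile, link, package, and publish with no forced order relative to mirror — 4.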